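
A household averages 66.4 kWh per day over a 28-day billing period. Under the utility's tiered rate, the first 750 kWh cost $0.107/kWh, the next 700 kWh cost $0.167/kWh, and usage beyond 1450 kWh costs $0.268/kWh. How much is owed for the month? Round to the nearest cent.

Usage = 66.4 kWh/day × 28 days = 1859.2 kWh
First 750 kWh × $0.107 = $80.25
Next 700 kWh × $0.167 = $116.90
Remaining 409.2 kWh × $0.268 = $109.67
Total = $306.82

$306.82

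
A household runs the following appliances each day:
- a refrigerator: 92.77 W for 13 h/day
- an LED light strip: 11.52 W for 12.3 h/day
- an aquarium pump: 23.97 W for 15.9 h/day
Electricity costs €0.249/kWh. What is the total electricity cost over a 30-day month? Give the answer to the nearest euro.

€13

refrigerator: 92.77 W × 13 h × 30 d = 36,180 Wh = 36.18 kWh
LED light strip: 11.52 W × 12.3 h × 30 d = 4,251 Wh = 4.251 kWh
aquarium pump: 23.97 W × 15.9 h × 30 d = 11,434 Wh = 11.43 kWh
Total energy = 36.18 + 4.251 + 11.43 = 51.86 kWh
Cost = 51.86 kWh × €0.249 = €12.91 ≈ €13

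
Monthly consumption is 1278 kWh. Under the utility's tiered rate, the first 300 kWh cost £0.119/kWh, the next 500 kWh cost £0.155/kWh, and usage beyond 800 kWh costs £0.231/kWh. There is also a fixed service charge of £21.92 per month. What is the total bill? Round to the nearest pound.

First 300 kWh × £0.119 = £35.70
Next 500 kWh × £0.155 = £77.50
Remaining 478 kWh × £0.231 = £110.42
Energy charge = £223.62; + service £21.92 = £245.54 ≈ £246

£246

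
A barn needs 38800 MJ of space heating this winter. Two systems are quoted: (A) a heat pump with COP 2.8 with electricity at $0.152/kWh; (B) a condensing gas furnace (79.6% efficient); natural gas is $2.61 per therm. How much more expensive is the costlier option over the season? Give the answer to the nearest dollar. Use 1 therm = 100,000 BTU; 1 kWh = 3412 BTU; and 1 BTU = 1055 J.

$621

Heat load = 38800 MJ = 38,800,000,000 J / 1055 = 36,777,251 BTU
Gas: input = 36,777,251 / 0.796 = 46,202,577 BTU = 462 therm → 462 × $2.61 = $1,205.89
Heat pump: 36,777,251 BTU / 3412 = 10,780 kWh heat; / 2.8 = 3,850 kWh in → × $0.152 = $585.13
Difference = |$1,205.89 − $585.13| = $620.75 ≈ $621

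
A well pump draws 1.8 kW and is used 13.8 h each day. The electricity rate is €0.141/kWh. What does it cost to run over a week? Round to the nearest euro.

Energy = 1800 W × 13.8 h/day × 7 days = 173,880 Wh = 173.9 kWh
Cost = 173.9 kWh × €0.141/kWh = €24.52 ≈ €25

€25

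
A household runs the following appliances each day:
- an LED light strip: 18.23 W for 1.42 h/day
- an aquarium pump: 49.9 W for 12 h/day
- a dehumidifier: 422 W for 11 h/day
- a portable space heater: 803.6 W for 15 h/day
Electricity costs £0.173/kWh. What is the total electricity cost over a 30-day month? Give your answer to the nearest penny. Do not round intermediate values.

£89.89

LED light strip: 18.23 W × 1.42 h × 30 d = 777 Wh = 0.7766 kWh
aquarium pump: 49.9 W × 12 h × 30 d = 17,964 Wh = 17.96 kWh
dehumidifier: 422 W × 11 h × 30 d = 139,260 Wh = 139.3 kWh
portable space heater: 803.6 W × 15 h × 30 d = 361,620 Wh = 361.6 kWh
Total energy = 0.7766 + 17.96 + 139.3 + 361.6 = 519.6 kWh
Cost = 519.6 kWh × £0.173 = £89.89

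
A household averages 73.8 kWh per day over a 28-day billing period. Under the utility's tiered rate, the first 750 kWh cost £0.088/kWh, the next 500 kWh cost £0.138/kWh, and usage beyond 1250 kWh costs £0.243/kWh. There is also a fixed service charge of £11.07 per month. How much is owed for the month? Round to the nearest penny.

Usage = 73.8 kWh/day × 28 days = 2066.4 kWh
First 750 kWh × £0.088 = £66.00
Next 500 kWh × £0.138 = £69.00
Remaining 816.4 kWh × £0.243 = £198.39
Energy charge = £333.39; + service £11.07 = £344.46

£344.46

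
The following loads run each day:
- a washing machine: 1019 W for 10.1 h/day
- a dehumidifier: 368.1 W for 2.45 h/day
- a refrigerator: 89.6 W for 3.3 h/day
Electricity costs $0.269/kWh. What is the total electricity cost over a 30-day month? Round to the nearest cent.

$92.72

washing machine: 1019 W × 10.1 h × 30 d = 308,757 Wh = 308.8 kWh
dehumidifier: 368.1 W × 2.45 h × 30 d = 27,055 Wh = 27.06 kWh
refrigerator: 89.6 W × 3.3 h × 30 d = 8,870 Wh = 8.87 kWh
Total energy = 308.8 + 27.06 + 8.87 = 344.7 kWh
Cost = 344.7 kWh × $0.269 = $92.72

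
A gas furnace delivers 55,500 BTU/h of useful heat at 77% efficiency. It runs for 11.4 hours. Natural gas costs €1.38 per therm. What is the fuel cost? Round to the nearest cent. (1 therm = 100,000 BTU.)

Heat delivered = 55,500 BTU/h × 11.4 h = 632,700 BTU
Gas input = 632,700 / 0.77 = 821,688 BTU
= 821,688 / 100,000 = 8.217 therm
Cost = 8.217 × €1.38/therm = €11.34

€11.34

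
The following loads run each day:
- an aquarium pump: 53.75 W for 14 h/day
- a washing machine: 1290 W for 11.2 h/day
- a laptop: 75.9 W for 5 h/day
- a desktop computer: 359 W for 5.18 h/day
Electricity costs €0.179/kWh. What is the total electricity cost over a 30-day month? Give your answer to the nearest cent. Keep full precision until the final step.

aquarium pump: 53.75 W × 14 h × 30 d = 22,575 Wh = 22.57 kWh
washing machine: 1290 W × 11.2 h × 30 d = 433,440 Wh = 433.4 kWh
laptop: 75.9 W × 5 h × 30 d = 11,385 Wh = 11.38 kWh
desktop computer: 359 W × 5.18 h × 30 d = 55,789 Wh = 55.79 kWh
Total energy = 22.57 + 433.4 + 11.38 + 55.79 = 523.2 kWh
Cost = 523.2 kWh × €0.179 = €93.65

€93.65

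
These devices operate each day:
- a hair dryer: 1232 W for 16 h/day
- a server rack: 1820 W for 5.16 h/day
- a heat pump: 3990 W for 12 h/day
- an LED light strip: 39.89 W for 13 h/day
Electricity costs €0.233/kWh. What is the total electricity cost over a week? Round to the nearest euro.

hair dryer: 1232 W × 16 h × 7 d = 137,984 Wh = 138 kWh
server rack: 1820 W × 5.16 h × 7 d = 65,738 Wh = 65.74 kWh
heat pump: 3990 W × 12 h × 7 d = 335,160 Wh = 335.2 kWh
LED light strip: 39.89 W × 13 h × 7 d = 3,630 Wh = 3.63 kWh
Total energy = 138 + 65.74 + 335.2 + 3.63 = 542.5 kWh
Cost = 542.5 kWh × €0.233 = €126.41 ≈ €126

€126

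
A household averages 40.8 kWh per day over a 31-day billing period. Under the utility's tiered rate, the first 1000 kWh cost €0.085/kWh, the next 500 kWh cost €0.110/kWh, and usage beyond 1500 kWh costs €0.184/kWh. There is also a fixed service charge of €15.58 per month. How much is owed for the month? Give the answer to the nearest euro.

€130

Usage = 40.8 kWh/day × 31 days = 1264.8 kWh
First 1000 kWh × €0.085 = €85.00
Next 264.8 kWh × €0.110 = €29.13
Remaining tier: 0 kWh (not reached)
Energy charge = €114.13; + service €15.58 = €129.71 ≈ €130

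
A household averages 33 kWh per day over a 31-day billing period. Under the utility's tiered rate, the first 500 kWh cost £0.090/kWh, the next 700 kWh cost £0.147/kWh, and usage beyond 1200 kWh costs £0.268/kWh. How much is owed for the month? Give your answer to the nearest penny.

Usage = 33 kWh/day × 31 days = 1023 kWh
First 500 kWh × £0.090 = £45.00
Next 523 kWh × £0.147 = £76.88
Remaining tier: 0 kWh (not reached)
Total = £121.88

£121.88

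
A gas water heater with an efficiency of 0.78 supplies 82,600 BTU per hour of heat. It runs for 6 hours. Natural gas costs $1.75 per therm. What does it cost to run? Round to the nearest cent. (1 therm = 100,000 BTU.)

$11.12

Heat delivered = 82,600 BTU/h × 6 h = 495,600 BTU
Gas input = 495,600 / 0.78 = 635,385 BTU
= 635,385 / 100,000 = 6.354 therm
Cost = 6.354 × $1.75/therm = $11.12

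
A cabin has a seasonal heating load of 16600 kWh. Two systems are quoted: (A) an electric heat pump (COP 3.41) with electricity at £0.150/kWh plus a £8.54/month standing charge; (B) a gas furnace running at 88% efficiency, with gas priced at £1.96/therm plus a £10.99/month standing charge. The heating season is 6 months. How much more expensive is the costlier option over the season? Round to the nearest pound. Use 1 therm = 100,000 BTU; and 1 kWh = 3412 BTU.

Heat load = 16600 kWh × 3412 = 56,639,200 BTU
Gas: input = 56,639,200 / 0.88 = 64,362,727 BTU = 643.6 therm → 643.6 × £1.96 = £1,261.51; + 6 × £10.99 standing = £1,327.45
Heat pump: 56,639,200 BTU / 3412 = 16,600 kWh heat; / 3.41 = 4,868 kWh in → × £0.150 = £730.21; + 6 × £8.54 standing = £781.45
Difference = |£1,327.45 − £781.45| = £546.00

£546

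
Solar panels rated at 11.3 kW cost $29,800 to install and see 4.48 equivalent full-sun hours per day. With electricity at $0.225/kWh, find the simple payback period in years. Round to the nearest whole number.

Daily generation = 11.3 kW × 4.48 h = 50.62 kWh
Annual generation = 50.62 × 365 = 18478 kWh
Annual savings = 18478 × $0.225 = $4,157.50
Payback = $29,800 / $4,157.50 = 7.17 years

7 years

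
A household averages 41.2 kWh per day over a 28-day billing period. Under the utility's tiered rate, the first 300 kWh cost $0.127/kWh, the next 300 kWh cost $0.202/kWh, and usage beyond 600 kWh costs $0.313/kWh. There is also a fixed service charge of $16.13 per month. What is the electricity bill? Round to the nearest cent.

Usage = 41.2 kWh/day × 28 days = 1153.6 kWh
First 300 kWh × $0.127 = $38.10
Next 300 kWh × $0.202 = $60.60
Remaining 553.6 kWh × $0.313 = $173.28
Energy charge = $271.98; + service $16.13 = $288.11

$288.11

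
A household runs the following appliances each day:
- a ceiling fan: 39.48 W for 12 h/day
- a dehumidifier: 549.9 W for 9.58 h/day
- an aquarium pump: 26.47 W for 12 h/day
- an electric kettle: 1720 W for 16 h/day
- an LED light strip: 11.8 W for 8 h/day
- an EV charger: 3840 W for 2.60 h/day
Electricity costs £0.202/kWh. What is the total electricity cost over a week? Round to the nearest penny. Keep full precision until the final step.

ceiling fan: 39.48 W × 12 h × 7 d = 3,316 Wh = 3.316 kWh
dehumidifier: 549.9 W × 9.58 h × 7 d = 36,876 Wh = 36.88 kWh
aquarium pump: 26.47 W × 12 h × 7 d = 2,223 Wh = 2.223 kWh
electric kettle: 1720 W × 16 h × 7 d = 192,640 Wh = 192.6 kWh
LED light strip: 11.8 W × 8 h × 7 d = 661 Wh = 0.6608 kWh
EV charger: 3840 W × 2.60 h × 7 d = 69,888 Wh = 69.89 kWh
Total energy = 3.316 + 36.88 + 2.223 + 192.6 + 0.6608 + 69.89 = 305.6 kWh
Cost = 305.6 kWh × £0.202 = £61.73

£61.73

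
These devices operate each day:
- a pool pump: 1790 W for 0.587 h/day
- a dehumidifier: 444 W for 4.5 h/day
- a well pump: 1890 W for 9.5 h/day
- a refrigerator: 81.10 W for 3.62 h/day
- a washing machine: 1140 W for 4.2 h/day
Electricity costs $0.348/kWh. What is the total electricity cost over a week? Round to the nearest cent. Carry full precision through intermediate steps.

pool pump: 1790 W × 0.587 h × 7 d = 7,355 Wh = 7.355 kWh
dehumidifier: 444 W × 4.5 h × 7 d = 13,986 Wh = 13.99 kWh
well pump: 1890 W × 9.5 h × 7 d = 125,685 Wh = 125.7 kWh
refrigerator: 81.10 W × 3.62 h × 7 d = 2,055 Wh = 2.055 kWh
washing machine: 1140 W × 4.2 h × 7 d = 33,516 Wh = 33.52 kWh
Total energy = 7.355 + 13.99 + 125.7 + 2.055 + 33.52 = 182.6 kWh
Cost = 182.6 kWh × $0.348 = $63.54

$63.54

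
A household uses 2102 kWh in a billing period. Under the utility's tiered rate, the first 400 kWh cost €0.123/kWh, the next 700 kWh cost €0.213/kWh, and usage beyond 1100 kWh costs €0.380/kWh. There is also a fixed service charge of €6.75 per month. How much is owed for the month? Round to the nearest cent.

First 400 kWh × €0.123 = €49.20
Next 700 kWh × €0.213 = €149.10
Remaining 1002 kWh × €0.380 = €380.76
Energy charge = €579.06; + service €6.75 = €585.81

€585.81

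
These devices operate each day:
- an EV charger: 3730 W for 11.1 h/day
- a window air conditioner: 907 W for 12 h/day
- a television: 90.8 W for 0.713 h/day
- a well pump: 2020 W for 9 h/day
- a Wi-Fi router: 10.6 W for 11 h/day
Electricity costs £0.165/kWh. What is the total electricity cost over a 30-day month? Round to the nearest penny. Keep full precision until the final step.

£349.71

EV charger: 3730 W × 11.1 h × 30 d = 1,242,090 Wh = 1,242 kWh
window air conditioner: 907 W × 12 h × 30 d = 326,520 Wh = 326.5 kWh
television: 90.8 W × 0.713 h × 30 d = 1,942 Wh = 1.942 kWh
well pump: 2020 W × 9 h × 30 d = 545,400 Wh = 545.4 kWh
Wi-Fi router: 10.6 W × 11 h × 30 d = 3,498 Wh = 3.498 kWh
Total energy = 1,242 + 326.5 + 1.942 + 545.4 + 3.498 = 2,119 kWh
Cost = 2,119 kWh × £0.165 = £349.71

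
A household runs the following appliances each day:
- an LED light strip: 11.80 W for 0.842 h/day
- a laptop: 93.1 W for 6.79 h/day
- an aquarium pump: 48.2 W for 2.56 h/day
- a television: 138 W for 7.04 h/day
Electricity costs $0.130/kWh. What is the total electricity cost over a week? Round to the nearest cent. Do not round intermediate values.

LED light strip: 11.80 W × 0.842 h × 7 d = 70 Wh = 0.06955 kWh
laptop: 93.1 W × 6.79 h × 7 d = 4,425 Wh = 4.425 kWh
aquarium pump: 48.2 W × 2.56 h × 7 d = 864 Wh = 0.8637 kWh
television: 138 W × 7.04 h × 7 d = 6,801 Wh = 6.801 kWh
Total energy = 0.06955 + 4.425 + 0.8637 + 6.801 = 12.16 kWh
Cost = 12.16 kWh × $0.130 = $1.58

$1.58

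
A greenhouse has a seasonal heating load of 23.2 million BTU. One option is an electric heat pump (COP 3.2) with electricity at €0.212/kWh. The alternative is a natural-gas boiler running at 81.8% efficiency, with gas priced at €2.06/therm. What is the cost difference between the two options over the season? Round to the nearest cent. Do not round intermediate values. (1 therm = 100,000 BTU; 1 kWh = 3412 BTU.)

Heat load = 23.2 × 10⁶ BTU = 23,200,000 BTU
Gas: input = 23,200,000 / 0.818 = 28,361,858 BTU = 283.6 therm → 283.6 × €2.06 = €584.25
Heat pump: 23,200,000 BTU / 3412 = 6,800 kWh heat; / 3.2 = 2,125 kWh in → × €0.212 = €450.47
Difference = |€584.25 − €450.47| = €133.79

€133.79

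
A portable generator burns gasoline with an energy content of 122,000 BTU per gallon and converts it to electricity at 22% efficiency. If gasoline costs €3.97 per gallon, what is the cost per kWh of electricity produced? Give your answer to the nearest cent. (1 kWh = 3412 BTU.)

€0.50

Electrical output per gallon = 122,000 BTU × 0.22 / 3412 BTU/kWh = 7.866 kWh
Cost per kWh = €3.97 / 7.866 kWh = €0.505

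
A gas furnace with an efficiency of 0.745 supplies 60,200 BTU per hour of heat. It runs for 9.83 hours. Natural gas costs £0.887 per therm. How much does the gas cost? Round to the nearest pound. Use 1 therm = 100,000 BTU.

Heat delivered = 60,200 BTU/h × 9.83 h = 591,766 BTU
Gas input = 591,766 / 0.745 = 794,317 BTU
= 794,317 / 100,000 = 7.943 therm
Cost = 7.943 × £0.887/therm = £7.05 ≈ £7

£7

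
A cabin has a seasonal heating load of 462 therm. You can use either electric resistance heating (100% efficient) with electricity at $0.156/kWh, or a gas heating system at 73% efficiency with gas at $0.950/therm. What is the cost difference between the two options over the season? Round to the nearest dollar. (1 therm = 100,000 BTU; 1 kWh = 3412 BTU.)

$1511

Heat load = 462 therm × 100,000 = 46,200,000 BTU
Gas: input = 46,200,000 / 0.73 = 63,287,671 BTU = 632.9 therm → 632.9 × $0.950 = $601.23
Electric: 46,200,000 BTU / 3412 = 13,540 kWh → × $0.156 = $2,112.31
Difference = |$601.23 − $2,112.31| = $1,511.08 ≈ $1511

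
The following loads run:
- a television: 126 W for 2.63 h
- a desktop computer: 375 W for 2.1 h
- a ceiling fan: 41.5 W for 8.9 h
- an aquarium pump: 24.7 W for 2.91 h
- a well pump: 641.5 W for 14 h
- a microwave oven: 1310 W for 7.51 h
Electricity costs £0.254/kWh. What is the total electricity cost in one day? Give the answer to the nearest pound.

£5

television: 126 W × 2.63 h = 331 Wh = 0.3314 kWh
desktop computer: 375 W × 2.1 h = 788 Wh = 0.7875 kWh
ceiling fan: 41.5 W × 8.9 h = 369 Wh = 0.3694 kWh
aquarium pump: 24.7 W × 2.91 h = 72 Wh = 0.07188 kWh
well pump: 641.5 W × 14 h = 8,981 Wh = 8.981 kWh
microwave oven: 1310 W × 7.51 h = 9,838 Wh = 9.838 kWh
Total energy = 0.3314 + 0.7875 + 0.3694 + 0.07188 + 8.981 + 9.838 = 20.38 kWh
Cost = 20.38 kWh × £0.254 = £5.18 ≈ £5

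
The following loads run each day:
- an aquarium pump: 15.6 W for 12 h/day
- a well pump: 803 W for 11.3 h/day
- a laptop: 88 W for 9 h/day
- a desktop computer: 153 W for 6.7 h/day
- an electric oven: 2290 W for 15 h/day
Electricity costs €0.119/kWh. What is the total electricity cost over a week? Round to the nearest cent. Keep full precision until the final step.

aquarium pump: 15.6 W × 12 h × 7 d = 1,310 Wh = 1.31 kWh
well pump: 803 W × 11.3 h × 7 d = 63,517 Wh = 63.52 kWh
laptop: 88 W × 9 h × 7 d = 5,544 Wh = 5.544 kWh
desktop computer: 153 W × 6.7 h × 7 d = 7,176 Wh = 7.176 kWh
electric oven: 2290 W × 15 h × 7 d = 240,450 Wh = 240.4 kWh
Total energy = 1.31 + 63.52 + 5.544 + 7.176 + 240.4 = 318 kWh
Cost = 318 kWh × €0.119 = €37.84

€37.84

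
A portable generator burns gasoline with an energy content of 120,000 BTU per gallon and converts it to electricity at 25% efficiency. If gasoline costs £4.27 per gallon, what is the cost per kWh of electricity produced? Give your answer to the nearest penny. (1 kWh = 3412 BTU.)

£0.49

Electrical output per gallon = 120,000 BTU × 0.25 / 3412 BTU/kWh = 8.792 kWh
Cost per kWh = £4.27 / 8.792 kWh = £0.486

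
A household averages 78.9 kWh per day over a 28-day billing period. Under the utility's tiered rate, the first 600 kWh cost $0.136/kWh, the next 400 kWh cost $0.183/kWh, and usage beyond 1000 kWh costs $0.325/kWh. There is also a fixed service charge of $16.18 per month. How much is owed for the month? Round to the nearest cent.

Usage = 78.9 kWh/day × 28 days = 2209.2 kWh
First 600 kWh × $0.136 = $81.60
Next 400 kWh × $0.183 = $73.20
Remaining 1209.2 kWh × $0.325 = $392.99
Energy charge = $547.79; + service $16.18 = $563.97

$563.97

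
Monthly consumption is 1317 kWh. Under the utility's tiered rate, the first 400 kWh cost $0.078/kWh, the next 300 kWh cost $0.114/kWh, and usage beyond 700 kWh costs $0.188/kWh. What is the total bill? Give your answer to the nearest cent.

First 400 kWh × $0.078 = $31.20
Next 300 kWh × $0.114 = $34.20
Remaining 617 kWh × $0.188 = $116.00
Total = $181.40

$181.40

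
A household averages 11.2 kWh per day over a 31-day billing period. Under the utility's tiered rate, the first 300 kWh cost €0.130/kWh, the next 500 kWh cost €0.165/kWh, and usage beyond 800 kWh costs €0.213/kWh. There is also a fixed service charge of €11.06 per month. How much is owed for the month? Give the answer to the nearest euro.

Usage = 11.2 kWh/day × 31 days = 347.2 kWh
First 300 kWh × €0.130 = €39.00
Next 47.2 kWh × €0.165 = €7.79
Remaining tier: 0 kWh (not reached)
Energy charge = €46.79; + service €11.06 = €57.85 ≈ €58

€58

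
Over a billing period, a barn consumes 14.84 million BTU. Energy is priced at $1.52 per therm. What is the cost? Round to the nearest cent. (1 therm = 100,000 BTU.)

$225.57

14.84 million BTU × (10 therm/million BTU) = 148.4 therm
Cost = 148.4 therm × $1.52/therm = $225.57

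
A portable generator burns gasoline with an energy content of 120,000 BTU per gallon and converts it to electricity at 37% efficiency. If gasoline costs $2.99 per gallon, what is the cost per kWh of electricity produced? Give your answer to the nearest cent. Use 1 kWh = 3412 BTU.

$0.23

Electrical output per gallon = 120,000 BTU × 0.37 / 3412 BTU/kWh = 13.01 kWh
Cost per kWh = $2.99 / 13.01 kWh = $0.230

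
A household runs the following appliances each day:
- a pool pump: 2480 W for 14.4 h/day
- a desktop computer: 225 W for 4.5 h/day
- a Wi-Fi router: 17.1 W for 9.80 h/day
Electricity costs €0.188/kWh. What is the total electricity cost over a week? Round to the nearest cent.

€48.55

pool pump: 2480 W × 14.4 h × 7 d = 249,984 Wh = 250 kWh
desktop computer: 225 W × 4.5 h × 7 d = 7,088 Wh = 7.088 kWh
Wi-Fi router: 17.1 W × 9.80 h × 7 d = 1,173 Wh = 1.173 kWh
Total energy = 250 + 7.088 + 1.173 = 258.2 kWh
Cost = 258.2 kWh × €0.188 = €48.55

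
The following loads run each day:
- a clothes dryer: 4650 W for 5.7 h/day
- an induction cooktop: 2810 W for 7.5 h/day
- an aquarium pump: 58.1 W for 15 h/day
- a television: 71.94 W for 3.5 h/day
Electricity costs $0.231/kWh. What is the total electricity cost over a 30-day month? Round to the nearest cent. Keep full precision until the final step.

clothes dryer: 4650 W × 5.7 h × 30 d = 795,150 Wh = 795.1 kWh
induction cooktop: 2810 W × 7.5 h × 30 d = 632,250 Wh = 632.2 kWh
aquarium pump: 58.1 W × 15 h × 30 d = 26,145 Wh = 26.14 kWh
television: 71.94 W × 3.5 h × 30 d = 7,554 Wh = 7.554 kWh
Total energy = 795.1 + 632.2 + 26.14 + 7.554 = 1,461 kWh
Cost = 1,461 kWh × $0.231 = $337.51

$337.51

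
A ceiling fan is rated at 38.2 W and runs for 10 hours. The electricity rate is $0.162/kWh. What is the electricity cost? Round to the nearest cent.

$0.06

Energy = 38.2 W × 10 h = 382 Wh = 0.382 kWh
Cost = 0.382 kWh × $0.162/kWh = $0.06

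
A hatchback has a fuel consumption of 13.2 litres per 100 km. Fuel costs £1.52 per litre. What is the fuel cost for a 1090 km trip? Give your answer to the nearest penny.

Fuel = 13.2 L/100 km × 1090 km / 100 = 143.9 L
Cost = 143.9 L × £1.52/L = £218.70

£218.70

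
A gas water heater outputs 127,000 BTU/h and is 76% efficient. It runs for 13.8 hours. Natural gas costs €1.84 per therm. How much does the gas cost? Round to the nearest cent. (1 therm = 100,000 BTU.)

€42.43

Heat delivered = 127,000 BTU/h × 13.8 h = 1,752,600 BTU
Gas input = 1,752,600 / 0.76 = 2,306,053 BTU
= 2,306,053 / 100,000 = 23.06 therm
Cost = 23.06 × €1.84/therm = €42.43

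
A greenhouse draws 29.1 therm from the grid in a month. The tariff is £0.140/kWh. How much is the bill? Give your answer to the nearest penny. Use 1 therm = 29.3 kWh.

29.1 therm × (29.3 kWh/therm) = 852.6 kWh
Cost = 852.6 kWh × £0.140/kWh = £119.37

£119.37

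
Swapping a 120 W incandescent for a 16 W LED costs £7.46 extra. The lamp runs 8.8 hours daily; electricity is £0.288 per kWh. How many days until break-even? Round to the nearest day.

28 days

Power saved = 120 − 16 = 104 W
Daily energy saved = 104 W × 8.8 h = 915.2 Wh = 0.9152 kWh
Daily savings = 0.9152 × £0.288 = £0.2636
Payback = £7.46 / £0.2636 per day = 28.3 days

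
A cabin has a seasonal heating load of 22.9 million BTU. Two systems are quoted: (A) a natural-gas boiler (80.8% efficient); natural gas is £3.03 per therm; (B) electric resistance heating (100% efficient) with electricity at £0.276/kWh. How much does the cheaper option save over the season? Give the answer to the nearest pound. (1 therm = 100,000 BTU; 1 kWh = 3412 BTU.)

£994

Heat load = 22.9 × 10⁶ BTU = 22,900,000 BTU
Gas: input = 22,900,000 / 0.808 = 28,341,584 BTU = 283.4 therm → 283.4 × £3.03 = £858.75
Electric: 22,900,000 BTU / 3412 = 6,712 kWh → × £0.276 = £1,852.40
Difference = |£858.75 − £1,852.40| = £993.65 ≈ £994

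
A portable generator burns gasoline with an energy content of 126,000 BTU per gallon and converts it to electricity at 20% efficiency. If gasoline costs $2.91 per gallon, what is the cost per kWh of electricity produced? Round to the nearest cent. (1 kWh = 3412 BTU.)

Electrical output per gallon = 126,000 BTU × 0.20 / 3412 BTU/kWh = 7.386 kWh
Cost per kWh = $2.91 / 7.386 kWh = $0.394

$0.39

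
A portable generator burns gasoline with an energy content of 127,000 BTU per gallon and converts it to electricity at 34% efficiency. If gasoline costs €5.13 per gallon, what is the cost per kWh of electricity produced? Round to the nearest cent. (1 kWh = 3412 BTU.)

€0.41

Electrical output per gallon = 127,000 BTU × 0.34 / 3412 BTU/kWh = 12.66 kWh
Cost per kWh = €5.13 / 12.66 kWh = €0.405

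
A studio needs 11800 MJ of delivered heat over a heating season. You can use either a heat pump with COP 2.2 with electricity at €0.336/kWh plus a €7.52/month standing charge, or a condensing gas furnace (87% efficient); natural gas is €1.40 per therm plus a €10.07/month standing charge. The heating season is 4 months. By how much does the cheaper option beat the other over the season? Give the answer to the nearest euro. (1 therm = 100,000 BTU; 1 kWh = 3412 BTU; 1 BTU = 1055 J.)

€310

Heat load = 11800 MJ = 11,800,000,000 J / 1055 = 11,184,834 BTU
Gas: input = 11,184,834 / 0.87 = 12,856,131 BTU = 128.6 therm → 128.6 × €1.40 = €179.99; + 4 × €10.07 standing = €220.27
Heat pump: 11,184,834 BTU / 3412 = 3,278 kWh heat; / 2.2 = 1,490 kWh in → × €0.336 = €500.65; + 4 × €7.52 standing = €530.73
Difference = |€220.27 − €530.73| = €310.47 ≈ €310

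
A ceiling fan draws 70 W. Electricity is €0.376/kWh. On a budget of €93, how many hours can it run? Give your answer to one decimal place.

Energy budget = €93 / €0.376 per kWh = 247.3 kWh = 247,340 Wh
Runtime = 247,340 Wh / 70 W = 3,533 h

3533.4 h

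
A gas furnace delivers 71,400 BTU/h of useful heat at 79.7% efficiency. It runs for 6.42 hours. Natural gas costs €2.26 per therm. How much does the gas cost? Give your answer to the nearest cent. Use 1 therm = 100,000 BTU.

Heat delivered = 71,400 BTU/h × 6.42 h = 458,388 BTU
Gas input = 458,388 / 0.797 = 575,142 BTU
= 575,142 / 100,000 = 5.751 therm
Cost = 5.751 × €2.26/therm = €13.00

€13.00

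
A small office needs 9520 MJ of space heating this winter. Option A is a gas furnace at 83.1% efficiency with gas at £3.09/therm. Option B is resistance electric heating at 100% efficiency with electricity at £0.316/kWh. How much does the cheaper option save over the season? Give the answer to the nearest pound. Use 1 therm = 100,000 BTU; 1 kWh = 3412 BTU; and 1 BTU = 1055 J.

Heat load = 9520 MJ = 9,520,000,000 J / 1055 = 9,023,697 BTU
Gas: input = 9,023,697 / 0.831 = 10,858,841 BTU = 108.6 therm → 108.6 × £3.09 = £335.54
Electric: 9,023,697 BTU / 3412 = 2,645 kWh → × £0.316 = £835.72
Difference = |£335.54 − £835.72| = £500.19 ≈ £500

£500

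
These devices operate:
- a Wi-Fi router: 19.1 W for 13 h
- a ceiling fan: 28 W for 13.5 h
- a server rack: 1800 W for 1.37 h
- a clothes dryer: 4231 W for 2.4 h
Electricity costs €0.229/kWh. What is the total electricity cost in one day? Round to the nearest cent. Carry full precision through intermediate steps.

Wi-Fi router: 19.1 W × 13 h = 248 Wh = 0.2483 kWh
ceiling fan: 28 W × 13.5 h = 378 Wh = 0.378 kWh
server rack: 1800 W × 1.37 h = 2,466 Wh = 2.466 kWh
clothes dryer: 4231 W × 2.4 h = 10,154 Wh = 10.15 kWh
Total energy = 0.2483 + 0.378 + 2.466 + 10.15 = 13.25 kWh
Cost = 13.25 kWh × €0.229 = €3.03

€3.03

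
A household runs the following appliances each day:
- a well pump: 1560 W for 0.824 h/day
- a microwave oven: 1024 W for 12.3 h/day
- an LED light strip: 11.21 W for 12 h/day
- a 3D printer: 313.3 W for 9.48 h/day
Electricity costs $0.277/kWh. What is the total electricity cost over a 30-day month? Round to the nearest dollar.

$141

well pump: 1560 W × 0.824 h × 30 d = 38,563 Wh = 38.56 kWh
microwave oven: 1024 W × 12.3 h × 30 d = 377,856 Wh = 377.9 kWh
LED light strip: 11.21 W × 12 h × 30 d = 4,036 Wh = 4.036 kWh
3D printer: 313.3 W × 9.48 h × 30 d = 89,103 Wh = 89.1 kWh
Total energy = 38.56 + 377.9 + 4.036 + 89.1 = 509.6 kWh
Cost = 509.6 kWh × $0.277 = $141.15 ≈ $141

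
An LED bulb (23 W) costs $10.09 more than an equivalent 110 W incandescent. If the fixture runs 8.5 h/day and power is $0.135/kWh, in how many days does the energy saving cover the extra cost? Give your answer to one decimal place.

101.1 days

Power saved = 110 − 23 = 87 W
Daily energy saved = 87 W × 8.5 h = 739.5 Wh = 0.7395 kWh
Daily savings = 0.7395 × $0.135 = $0.0998
Payback = $10.09 / $0.0998 per day = 101.1 days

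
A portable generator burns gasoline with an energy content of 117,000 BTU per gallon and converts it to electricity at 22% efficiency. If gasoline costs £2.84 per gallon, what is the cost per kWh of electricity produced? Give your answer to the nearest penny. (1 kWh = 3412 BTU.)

£0.38

Electrical output per gallon = 117,000 BTU × 0.22 / 3412 BTU/kWh = 7.544 kWh
Cost per kWh = £2.84 / 7.544 kWh = £0.376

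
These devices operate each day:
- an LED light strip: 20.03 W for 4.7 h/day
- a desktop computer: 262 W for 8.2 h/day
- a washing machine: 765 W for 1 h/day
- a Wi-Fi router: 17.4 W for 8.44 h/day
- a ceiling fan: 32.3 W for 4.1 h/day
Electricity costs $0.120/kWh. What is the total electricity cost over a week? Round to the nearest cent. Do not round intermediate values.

LED light strip: 20.03 W × 4.7 h × 7 d = 659 Wh = 0.659 kWh
desktop computer: 262 W × 8.2 h × 7 d = 15,039 Wh = 15.04 kWh
washing machine: 765 W × 1 h × 7 d = 5,355 Wh = 5.355 kWh
Wi-Fi router: 17.4 W × 8.44 h × 7 d = 1,028 Wh = 1.028 kWh
ceiling fan: 32.3 W × 4.1 h × 7 d = 927 Wh = 0.927 kWh
Total energy = 0.659 + 15.04 + 5.355 + 1.028 + 0.927 = 23.01 kWh
Cost = 23.01 kWh × $0.120 = $2.76

$2.76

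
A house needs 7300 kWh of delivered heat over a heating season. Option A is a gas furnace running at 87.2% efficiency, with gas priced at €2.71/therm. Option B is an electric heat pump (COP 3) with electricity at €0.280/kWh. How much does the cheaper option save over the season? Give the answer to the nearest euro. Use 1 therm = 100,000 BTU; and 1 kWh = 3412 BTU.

Heat load = 7300 kWh × 3412 = 24,907,600 BTU
Gas: input = 24,907,600 / 0.872 = 28,563,761 BTU = 285.6 therm → 285.6 × €2.71 = €774.08
Heat pump: 24,907,600 BTU / 3412 = 7,300 kWh heat; / 3 = 2,433 kWh in → × €0.280 = €681.33
Difference = |€774.08 − €681.33| = €92.74 ≈ €93

€93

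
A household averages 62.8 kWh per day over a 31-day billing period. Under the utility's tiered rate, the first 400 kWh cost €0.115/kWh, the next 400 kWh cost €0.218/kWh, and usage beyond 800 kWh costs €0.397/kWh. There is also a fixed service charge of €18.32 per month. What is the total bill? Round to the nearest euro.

€607

Usage = 62.8 kWh/day × 31 days = 1946.8 kWh
First 400 kWh × €0.115 = €46.00
Next 400 kWh × €0.218 = €87.20
Remaining 1146.8 kWh × €0.397 = €455.28
Energy charge = €588.48; + service €18.32 = €606.80 ≈ €607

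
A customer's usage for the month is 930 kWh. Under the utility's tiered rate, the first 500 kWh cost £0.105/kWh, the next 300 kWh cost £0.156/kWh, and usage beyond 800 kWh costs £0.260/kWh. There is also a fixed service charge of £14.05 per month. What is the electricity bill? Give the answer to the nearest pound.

£147

First 500 kWh × £0.105 = £52.50
Next 300 kWh × £0.156 = £46.80
Remaining 130 kWh × £0.260 = £33.80
Energy charge = £133.10; + service £14.05 = £147.15 ≈ £147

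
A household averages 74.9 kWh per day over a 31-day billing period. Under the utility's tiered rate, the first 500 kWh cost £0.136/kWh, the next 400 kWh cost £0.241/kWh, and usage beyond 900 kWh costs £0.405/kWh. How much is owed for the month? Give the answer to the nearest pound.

Usage = 74.9 kWh/day × 31 days = 2321.9 kWh
First 500 kWh × £0.136 = £68.00
Next 400 kWh × £0.241 = £96.40
Remaining 1421.9 kWh × £0.405 = £575.87
Total = £740.27 ≈ £740

£740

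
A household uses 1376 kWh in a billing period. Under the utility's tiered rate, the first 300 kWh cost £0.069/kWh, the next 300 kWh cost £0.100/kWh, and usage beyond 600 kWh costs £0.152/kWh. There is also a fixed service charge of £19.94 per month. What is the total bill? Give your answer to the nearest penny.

£188.59

First 300 kWh × £0.069 = £20.70
Next 300 kWh × £0.100 = £30.00
Remaining 776 kWh × £0.152 = £117.95
Energy charge = £168.65; + service £19.94 = £188.59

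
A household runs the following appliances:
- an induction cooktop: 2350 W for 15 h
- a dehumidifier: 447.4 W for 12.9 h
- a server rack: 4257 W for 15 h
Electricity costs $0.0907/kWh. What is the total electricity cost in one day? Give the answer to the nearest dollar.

$10

induction cooktop: 2350 W × 15 h = 35,250 Wh = 35.25 kWh
dehumidifier: 447.4 W × 12.9 h = 5,771 Wh = 5.771 kWh
server rack: 4257 W × 15 h = 63,855 Wh = 63.85 kWh
Total energy = 35.25 + 5.771 + 63.85 = 104.9 kWh
Cost = 104.9 kWh × $0.0907 = $9.51 ≈ $10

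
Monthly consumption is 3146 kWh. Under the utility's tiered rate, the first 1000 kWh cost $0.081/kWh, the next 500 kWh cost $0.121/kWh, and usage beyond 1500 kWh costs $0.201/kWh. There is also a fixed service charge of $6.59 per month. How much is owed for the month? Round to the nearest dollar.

First 1000 kWh × $0.081 = $81.00
Next 500 kWh × $0.121 = $60.50
Remaining 1646 kWh × $0.201 = $330.85
Energy charge = $472.35; + service $6.59 = $478.94 ≈ $479

$479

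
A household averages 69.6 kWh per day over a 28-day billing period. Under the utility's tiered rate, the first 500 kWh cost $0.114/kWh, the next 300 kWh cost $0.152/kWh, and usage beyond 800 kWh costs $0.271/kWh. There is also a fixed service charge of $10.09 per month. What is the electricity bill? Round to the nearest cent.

$424.01

Usage = 69.6 kWh/day × 28 days = 1948.8 kWh
First 500 kWh × $0.114 = $57.00
Next 300 kWh × $0.152 = $45.60
Remaining 1148.8 kWh × $0.271 = $311.32
Energy charge = $413.92; + service $10.09 = $424.01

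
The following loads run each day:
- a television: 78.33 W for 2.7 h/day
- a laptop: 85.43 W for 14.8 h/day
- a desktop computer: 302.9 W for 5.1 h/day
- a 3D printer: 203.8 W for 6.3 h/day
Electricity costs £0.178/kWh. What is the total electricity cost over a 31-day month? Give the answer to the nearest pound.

television: 78.33 W × 2.7 h × 31 d = 6,556 Wh = 6.556 kWh
laptop: 85.43 W × 14.8 h × 31 d = 39,195 Wh = 39.2 kWh
desktop computer: 302.9 W × 5.1 h × 31 d = 47,888 Wh = 47.89 kWh
3D printer: 203.8 W × 6.3 h × 31 d = 39,802 Wh = 39.8 kWh
Total energy = 6.556 + 39.2 + 47.89 + 39.8 = 133.4 kWh
Cost = 133.4 kWh × £0.178 = £23.75 ≈ £24

£24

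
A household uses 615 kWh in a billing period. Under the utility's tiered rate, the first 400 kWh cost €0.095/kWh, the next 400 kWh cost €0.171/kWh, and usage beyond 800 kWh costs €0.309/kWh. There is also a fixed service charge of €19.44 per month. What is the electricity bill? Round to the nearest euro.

€94

First 400 kWh × €0.095 = €38.00
Next 215 kWh × €0.171 = €36.77
Remaining tier: 0 kWh (not reached)
Energy charge = €74.77; + service €19.44 = €94.20 ≈ €94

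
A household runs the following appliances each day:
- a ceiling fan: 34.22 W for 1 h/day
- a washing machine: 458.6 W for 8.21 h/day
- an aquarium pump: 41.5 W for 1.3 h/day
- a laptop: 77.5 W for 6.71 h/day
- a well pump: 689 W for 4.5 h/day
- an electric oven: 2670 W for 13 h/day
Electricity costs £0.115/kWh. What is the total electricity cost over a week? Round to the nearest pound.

ceiling fan: 34.22 W × 1 h × 7 d = 240 Wh = 0.2395 kWh
washing machine: 458.6 W × 8.21 h × 7 d = 26,356 Wh = 26.36 kWh
aquarium pump: 41.5 W × 1.3 h × 7 d = 378 Wh = 0.3777 kWh
laptop: 77.5 W × 6.71 h × 7 d = 3,640 Wh = 3.64 kWh
well pump: 689 W × 4.5 h × 7 d = 21,704 Wh = 21.7 kWh
electric oven: 2670 W × 13 h × 7 d = 242,970 Wh = 243 kWh
Total energy = 0.2395 + 26.36 + 0.3777 + 3.64 + 21.7 + 243 = 295.3 kWh
Cost = 295.3 kWh × £0.115 = £33.96 ≈ £34

£34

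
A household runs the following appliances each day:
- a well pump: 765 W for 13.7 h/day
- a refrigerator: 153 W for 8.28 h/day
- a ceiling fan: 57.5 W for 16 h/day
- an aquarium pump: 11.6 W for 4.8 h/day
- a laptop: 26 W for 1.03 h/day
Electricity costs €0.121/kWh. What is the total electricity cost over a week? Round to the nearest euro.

€11

well pump: 765 W × 13.7 h × 7 d = 73,364 Wh = 73.36 kWh
refrigerator: 153 W × 8.28 h × 7 d = 8,868 Wh = 8.868 kWh
ceiling fan: 57.5 W × 16 h × 7 d = 6,440 Wh = 6.44 kWh
aquarium pump: 11.6 W × 4.8 h × 7 d = 390 Wh = 0.3898 kWh
laptop: 26 W × 1.03 h × 7 d = 187 Wh = 0.1875 kWh
Total energy = 73.36 + 8.868 + 6.44 + 0.3898 + 0.1875 = 89.25 kWh
Cost = 89.25 kWh × €0.121 = €10.80 ≈ €11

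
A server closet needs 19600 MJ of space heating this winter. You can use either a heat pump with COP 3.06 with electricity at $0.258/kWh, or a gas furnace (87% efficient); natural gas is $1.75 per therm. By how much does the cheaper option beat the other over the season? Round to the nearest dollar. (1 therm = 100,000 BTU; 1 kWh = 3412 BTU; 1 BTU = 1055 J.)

Heat load = 19600 MJ = 19,600,000,000 J / 1055 = 18,578,199 BTU
Gas: input = 18,578,199 / 0.87 = 21,354,252 BTU = 213.5 therm → 213.5 × $1.75 = $373.70
Heat pump: 18,578,199 BTU / 3412 = 5,445 kWh heat; / 3.06 = 1,779 kWh in → × $0.258 = $459.08
Difference = |$373.70 − $459.08| = $85.39 ≈ $85

$85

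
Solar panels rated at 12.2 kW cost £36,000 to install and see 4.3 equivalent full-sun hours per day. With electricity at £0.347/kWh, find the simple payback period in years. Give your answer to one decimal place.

Daily generation = 12.2 kW × 4.3 h = 52.46 kWh
Annual generation = 52.46 × 365 = 19148 kWh
Annual savings = 19148 × £0.347 = £6,644.32
Payback = £36,000 / £6,644.32 = 5.42 years

5.4 years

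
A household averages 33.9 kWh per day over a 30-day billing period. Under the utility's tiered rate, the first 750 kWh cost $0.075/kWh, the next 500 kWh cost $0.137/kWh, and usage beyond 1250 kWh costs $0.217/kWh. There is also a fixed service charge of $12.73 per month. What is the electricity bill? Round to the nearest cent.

Usage = 33.9 kWh/day × 30 days = 1017 kWh
First 750 kWh × $0.075 = $56.25
Next 267 kWh × $0.137 = $36.58
Remaining tier: 0 kWh (not reached)
Energy charge = $92.83; + service $12.73 = $105.56

$105.56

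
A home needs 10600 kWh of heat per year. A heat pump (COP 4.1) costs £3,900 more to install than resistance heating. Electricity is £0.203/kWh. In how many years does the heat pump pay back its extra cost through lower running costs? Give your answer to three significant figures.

Resistance: 10600 kWh × £0.203 = £2,151.80/yr
Heat pump: 10600 / 4.1 = 2585 kWh in → × £0.203 = £524.83/yr
Annual savings = £1,626.97
Payback = £3,900 / £1,626.97 = 2.4 years

2.40 years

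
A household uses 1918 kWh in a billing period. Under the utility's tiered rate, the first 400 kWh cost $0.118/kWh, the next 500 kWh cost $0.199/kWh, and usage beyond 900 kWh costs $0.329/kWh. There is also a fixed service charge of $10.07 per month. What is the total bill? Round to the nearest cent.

$491.69

First 400 kWh × $0.118 = $47.20
Next 500 kWh × $0.199 = $99.50
Remaining 1018 kWh × $0.329 = $334.92
Energy charge = $481.62; + service $10.07 = $491.69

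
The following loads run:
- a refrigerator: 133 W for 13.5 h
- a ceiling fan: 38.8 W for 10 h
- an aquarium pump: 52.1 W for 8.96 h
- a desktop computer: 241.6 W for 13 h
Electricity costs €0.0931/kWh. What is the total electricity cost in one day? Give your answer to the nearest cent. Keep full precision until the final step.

€0.54

refrigerator: 133 W × 13.5 h = 1,796 Wh = 1.796 kWh
ceiling fan: 38.8 W × 10 h = 388 Wh = 0.388 kWh
aquarium pump: 52.1 W × 8.96 h = 467 Wh = 0.4668 kWh
desktop computer: 241.6 W × 13 h = 3,141 Wh = 3.141 kWh
Total energy = 1.796 + 0.388 + 0.4668 + 3.141 = 5.791 kWh
Cost = 5.791 kWh × €0.0931 = €0.54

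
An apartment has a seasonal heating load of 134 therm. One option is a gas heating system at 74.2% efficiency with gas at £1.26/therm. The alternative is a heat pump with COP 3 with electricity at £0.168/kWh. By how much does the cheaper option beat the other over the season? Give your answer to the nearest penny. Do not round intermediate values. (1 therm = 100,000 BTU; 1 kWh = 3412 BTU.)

Heat load = 134 therm × 100,000 = 13,400,000 BTU
Gas: input = 13,400,000 / 0.742 = 18,059,299 BTU = 180.6 therm → 180.6 × £1.26 = £227.55
Heat pump: 13,400,000 BTU / 3412 = 3,927 kWh heat; / 3 = 1,309 kWh in → × £0.168 = £219.93
Difference = |£227.55 − £219.93| = £7.62

£7.62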